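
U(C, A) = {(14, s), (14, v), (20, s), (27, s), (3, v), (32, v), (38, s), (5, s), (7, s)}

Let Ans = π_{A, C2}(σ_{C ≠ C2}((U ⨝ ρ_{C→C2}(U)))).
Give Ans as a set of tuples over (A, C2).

{(s, 14), (s, 20), (s, 27), (s, 38), (s, 5), (s, 7), (v, 14), (v, 3), (v, 32)}

ρ[C→C2]: schema becomes (C2, A); tuples unchanged.
Joining U and ρ_{C→C2}(U) on A yields {(14, s, 14), (14, s, 20), (14, s, 27), (14, s, 38), (14, s, 5), (14, s, 7), (14, v, 14), (14, v, 3), (14, v, 32), (20, s, 14), (20, s, 20), (20, s, 27), (20, s, 38), (20, s, 5), (20, s, 7), (27, s, 14), (27, s, 20), (27, s, 27), (27, s, 38), (27, s, 5), (27, s, 7), (3, v, 14), (3, v, 3), (3, v, 32), (32, v, 14), (32, v, 3), (32, v, 32), (38, s, 14), (38, s, 20), (38, s, 27), (38, s, 38), (38, s, 5), (38, s, 7), (5, s, 14), (5, s, 20), (5, s, 27), (5, s, 38), (5, s, 5), (5, s, 7), (7, s, 14), (7, s, 20), (7, s, 27), (7, s, 38), (7, s, 5), (7, s, 7)}.
Selection C ≠ C2: {(14, s, 20), (14, s, 27), (14, s, 38), (14, s, 5), (14, s, 7), (14, v, 3), (14, v, 32), (20, s, 14), (20, s, 27), (20, s, 38), (20, s, 5), (20, s, 7), (27, s, 14), (27, s, 20), (27, s, 38), (27, s, 5), (27, s, 7), (3, v, 14), (3, v, 32), (32, v, 14), (32, v, 3), (38, s, 14), (38, s, 20), (38, s, 27), (38, s, 5), (38, s, 7), (5, s, 14), (5, s, 20), (5, s, 27), (5, s, 38), (5, s, 7), (7, s, 14), (7, s, 20), (7, s, 27), (7, s, 38), (7, s, 5)}
Keep only column(s) A, C2 (27 duplicate(s) eliminated): {(s, 14), (s, 20), (s, 27), (s, 38), (s, 5), (s, 7), (v, 14), (v, 3), (v, 32)}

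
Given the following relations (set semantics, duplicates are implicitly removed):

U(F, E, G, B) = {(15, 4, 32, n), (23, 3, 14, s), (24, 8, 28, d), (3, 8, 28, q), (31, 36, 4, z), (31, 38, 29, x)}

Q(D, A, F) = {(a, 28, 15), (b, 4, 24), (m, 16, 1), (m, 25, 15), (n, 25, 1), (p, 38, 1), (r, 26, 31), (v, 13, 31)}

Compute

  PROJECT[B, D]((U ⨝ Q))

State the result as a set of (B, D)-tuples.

{(d, b), (n, a), (n, m), (x, r), (x, v), (z, r), (z, v)}

Joining U and Q on F yields {(15, 4, 32, n, a, 28), (15, 4, 32, n, m, 25), (24, 8, 28, d, b, 4), (31, 36, 4, z, r, 26), (31, 36, 4, z, v, 13), (31, 38, 29, x, r, 26), (31, 38, 29, x, v, 13)}.
π[B, D]: project onto (B, D) → {(d, b), (n, a), (n, m), (x, r), (x, v), (z, r), (z, v)}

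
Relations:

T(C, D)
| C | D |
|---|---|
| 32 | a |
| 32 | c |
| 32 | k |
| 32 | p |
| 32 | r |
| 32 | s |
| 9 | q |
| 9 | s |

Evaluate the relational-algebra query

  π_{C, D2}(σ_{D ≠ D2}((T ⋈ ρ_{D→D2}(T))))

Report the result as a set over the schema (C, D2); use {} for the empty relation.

ρ[D→D2]: schema becomes (C, D2); tuples unchanged.
Joining T and ρ_{D→D2}(T) on C yields {(32, a, a), (32, a, c), (32, a, k), (32, a, p), (32, a, r), (32, a, s), (32, c, a), (32, c, c), (32, c, k), (32, c, p), (32, c, r), (32, c, s), (32, k, a), (32, k, c), (32, k, k), (32, k, p), (32, k, r), (32, k, s), (32, p, a), (32, p, c), (32, p, k), (32, p, p), (32, p, r), (32, p, s), (32, r, a), (32, r, c), (32, r, k), (32, r, p), (32, r, r), (32, r, s), (32, s, a), (32, s, c), (32, s, k), (32, s, p), (32, s, r), (32, s, s), (9, q, q), (9, q, s), (9, s, q), (9, s, s)}.
Selection D ≠ D2: {(32, a, c), (32, a, k), (32, a, p), (32, a, r), (32, a, s), (32, c, a), (32, c, k), (32, c, p), (32, c, r), (32, c, s), (32, k, a), (32, k, c), (32, k, p), (32, k, r), (32, k, s), (32, p, a), (32, p, c), (32, p, k), (32, p, r), (32, p, s), (32, r, a), (32, r, c), (32, r, k), (32, r, p), (32, r, s), (32, s, a), (32, s, c), (32, s, k), (32, s, p), (32, s, r), (9, q, s), (9, s, q)}
Projecting to C, D2 (24 duplicate(s) eliminated): {(32, a), (32, c), (32, k), (32, p), (32, r), (32, s), (9, q), (9, s)}

{(32, a), (32, c), (32, k), (32, p), (32, r), (32, s), (9, q), (9, s)}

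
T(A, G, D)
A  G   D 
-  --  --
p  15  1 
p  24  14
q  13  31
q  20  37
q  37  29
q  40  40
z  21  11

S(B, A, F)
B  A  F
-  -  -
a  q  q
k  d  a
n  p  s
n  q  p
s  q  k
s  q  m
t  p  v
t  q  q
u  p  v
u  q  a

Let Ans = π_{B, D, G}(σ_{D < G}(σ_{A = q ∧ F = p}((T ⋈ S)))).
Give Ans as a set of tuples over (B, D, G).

T ⋈ S (natural join on A): {(p, 15, 1, n, s), (p, 15, 1, t, v), (p, 15, 1, u, v), (p, 24, 14, n, s), (p, 24, 14, t, v), (p, 24, 14, u, v), (q, 13, 31, a, q), (q, 13, 31, n, p), (q, 13, 31, s, k), (q, 13, 31, s, m), (q, 13, 31, t, q), (q, 13, 31, u, a), (q, 20, 37, a, q), (q, 20, 37, n, p), (q, 20, 37, s, k), (q, 20, 37, s, m), (q, 20, 37, t, q), (q, 20, 37, u, a), (q, 37, 29, a, q), (q, 37, 29, n, p), (q, 37, 29, s, k), (q, 37, 29, s, m), (q, 37, 29, t, q), (q, 37, 29, u, a), (q, 40, 40, a, q), (q, 40, 40, n, p), (q, 40, 40, s, k), (q, 40, 40, s, m), (q, 40, 40, t, q), (q, 40, 40, u, a)}
Selection A = q ∧ F = p: {(q, 13, 31, n, p), (q, 20, 37, n, p), (q, 37, 29, n, p), (q, 40, 40, n, p)}
Selection D < G: {(q, 37, 29, n, p)}
Projecting to B, D, G: {(n, 29, 37)}

{(n, 29, 37)}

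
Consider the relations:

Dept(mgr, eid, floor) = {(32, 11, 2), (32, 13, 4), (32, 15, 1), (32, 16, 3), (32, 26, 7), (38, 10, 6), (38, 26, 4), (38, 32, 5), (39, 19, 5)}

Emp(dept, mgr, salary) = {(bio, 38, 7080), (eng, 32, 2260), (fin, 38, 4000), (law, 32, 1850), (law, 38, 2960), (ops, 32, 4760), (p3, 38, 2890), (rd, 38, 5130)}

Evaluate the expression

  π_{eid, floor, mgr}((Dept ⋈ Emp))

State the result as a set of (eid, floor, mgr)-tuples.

{(10, 6, 38), (11, 2, 32), (13, 4, 32), (15, 1, 32), (16, 3, 32), (26, 4, 38), (26, 7, 32), (32, 5, 38)}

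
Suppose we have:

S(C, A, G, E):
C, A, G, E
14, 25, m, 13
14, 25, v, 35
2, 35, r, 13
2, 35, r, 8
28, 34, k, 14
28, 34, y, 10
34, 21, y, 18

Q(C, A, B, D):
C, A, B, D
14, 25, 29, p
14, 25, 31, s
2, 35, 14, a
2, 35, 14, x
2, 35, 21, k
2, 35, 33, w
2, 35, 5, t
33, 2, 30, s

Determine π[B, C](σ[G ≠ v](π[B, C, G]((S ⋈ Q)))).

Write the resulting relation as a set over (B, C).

{(14, 2), (21, 2), (29, 14), (31, 14), (33, 2), (5, 2)}

Natural join on C, A: {(14, 25, m, 13, 29, p), (14, 25, m, 13, 31, s), (14, 25, v, 35, 29, p), (14, 25, v, 35, 31, s), (2, 35, r, 13, 14, a), (2, 35, r, 13, 14, x), (2, 35, r, 13, 21, k), (2, 35, r, 13, 33, w), (2, 35, r, 13, 5, t), (2, 35, r, 8, 14, a), (2, 35, r, 8, 14, x), (2, 35, r, 8, 21, k), (2, 35, r, 8, 33, w), (2, 35, r, 8, 5, t)}
Keep only column(s) B, C, G (6 duplicate(s) eliminated): {(14, 2, r), (21, 2, r), (29, 14, m), (29, 14, v), (31, 14, m), (31, 14, v), (33, 2, r), (5, 2, r)}
Apply σ_{G ≠ v}; surviving tuples: {(14, 2, r), (21, 2, r), (29, 14, m), (31, 14, m), (33, 2, r), (5, 2, r)}
Keep only column(s) B, C: {(14, 2), (21, 2), (29, 14), (31, 14), (33, 2), (5, 2)}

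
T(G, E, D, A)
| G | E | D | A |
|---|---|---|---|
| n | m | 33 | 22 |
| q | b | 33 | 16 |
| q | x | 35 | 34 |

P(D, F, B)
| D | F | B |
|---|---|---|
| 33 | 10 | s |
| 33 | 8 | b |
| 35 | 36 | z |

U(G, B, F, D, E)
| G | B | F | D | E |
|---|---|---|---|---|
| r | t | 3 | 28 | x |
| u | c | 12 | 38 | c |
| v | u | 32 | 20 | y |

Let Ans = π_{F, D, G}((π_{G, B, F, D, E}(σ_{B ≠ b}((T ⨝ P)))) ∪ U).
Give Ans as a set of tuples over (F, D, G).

Joining T and P on D yields {(n, m, 33, 22, 10, s), (n, m, 33, 22, 8, b), (q, b, 33, 16, 10, s), (q, b, 33, 16, 8, b), (q, x, 35, 34, 36, z)}.
Apply σ_{B ≠ b}; surviving tuples: {(n, m, 33, 22, 10, s), (q, b, 33, 16, 10, s), (q, x, 35, 34, 36, z)}
Keep only column(s) G, B, F, D, E: {(n, s, 10, 33, m), (q, s, 10, 33, b), (q, z, 36, 35, x)}
Union: {(n, s, 10, 33, m), (q, s, 10, 33, b), (q, z, 36, 35, x)} with {(r, t, 3, 28, x), (u, c, 12, 38, c), (v, u, 32, 20, y)} → {(n, s, 10, 33, m), (q, s, 10, 33, b), (q, z, 36, 35, x), (r, t, 3, 28, x), (u, c, 12, 38, c), (v, u, 32, 20, y)}
Keep only column(s) F, D, G: {(10, 33, n), (10, 33, q), (12, 38, u), (3, 28, r), (32, 20, v), (36, 35, q)}

{(10, 33, n), (10, 33, q), (12, 38, u), (3, 28, r), (32, 20, v), (36, 35, q)}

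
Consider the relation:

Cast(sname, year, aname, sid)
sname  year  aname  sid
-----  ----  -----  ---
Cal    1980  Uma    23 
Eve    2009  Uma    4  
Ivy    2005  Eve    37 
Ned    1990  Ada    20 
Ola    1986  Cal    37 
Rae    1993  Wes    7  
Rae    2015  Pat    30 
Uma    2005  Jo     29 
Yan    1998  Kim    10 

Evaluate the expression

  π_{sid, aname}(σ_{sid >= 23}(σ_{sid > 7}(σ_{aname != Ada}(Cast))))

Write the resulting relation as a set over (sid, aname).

Filtering on aname != Ada leaves {(Cal, 1980, Uma, 23), (Eve, 2009, Uma, 4), (Ivy, 2005, Eve, 37), (Ola, 1986, Cal, 37), (Rae, 1993, Wes, 7), (Rae, 2015, Pat, 30), (Uma, 2005, Jo, 29), (Yan, 1998, Kim, 10)}.
Filtering on sid > 7 leaves {(Cal, 1980, Uma, 23), (Ivy, 2005, Eve, 37), (Ola, 1986, Cal, 37), (Rae, 2015, Pat, 30), (Uma, 2005, Jo, 29), (Yan, 1998, Kim, 10)}.
Filtering on sid >= 23 leaves {(Cal, 1980, Uma, 23), (Ivy, 2005, Eve, 37), (Ola, 1986, Cal, 37), (Rae, 2015, Pat, 30), (Uma, 2005, Jo, 29)}.
π_{sid, aname} gives {(23, Uma), (29, Jo), (30, Pat), (37, Cal), (37, Eve)}.

{(23, Uma), (29, Jo), (30, Pat), (37, Cal), (37, Eve)}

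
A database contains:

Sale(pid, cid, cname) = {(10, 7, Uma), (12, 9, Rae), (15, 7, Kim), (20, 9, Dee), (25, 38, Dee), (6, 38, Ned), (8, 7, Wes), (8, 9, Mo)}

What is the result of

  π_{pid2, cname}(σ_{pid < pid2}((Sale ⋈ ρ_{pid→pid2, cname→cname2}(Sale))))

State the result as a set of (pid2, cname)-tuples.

ρ[pid→pid2, cname→cname2]: schema becomes (pid2, cid, cname2); tuples unchanged.
Sale ⋈ ρ_{pid→pid2, cname→cname2}(Sale) (natural join on cid): {(10, 7, Uma, 10, Uma), (10, 7, Uma, 15, Kim), (10, 7, Uma, 8, Wes), (12, 9, Rae, 12, Rae), (12, 9, Rae, 20, Dee), (12, 9, Rae, 8, Mo), (15, 7, Kim, 10, Uma), (15, 7, Kim, 15, Kim), (15, 7, Kim, 8, Wes), (20, 9, Dee, 12, Rae), (20, 9, Dee, 20, Dee), (20, 9, Dee, 8, Mo), (25, 38, Dee, 25, Dee), (25, 38, Dee, 6, Ned), (6, 38, Ned, 25, Dee), (6, 38, Ned, 6, Ned), (8, 7, Wes, 10, Uma), (8, 7, Wes, 15, Kim), (8, 7, Wes, 8, Wes), (8, 9, Mo, 12, Rae), (8, 9, Mo, 20, Dee), (8, 9, Mo, 8, Mo)}
σ[pid < pid2]: keep tuples satisfying pid < pid2 → {(10, 7, Uma, 15, Kim), (12, 9, Rae, 20, Dee), (6, 38, Ned, 25, Dee), (8, 7, Wes, 10, Uma), (8, 7, Wes, 15, Kim), (8, 9, Mo, 12, Rae), (8, 9, Mo, 20, Dee)}
π[pid2, cname]: project onto (pid2, cname) → {(10, Wes), (12, Mo), (15, Uma), (15, Wes), (20, Mo), (20, Rae), (25, Ned)}

{(10, Wes), (12, Mo), (15, Uma), (15, Wes), (20, Mo), (20, Rae), (25, Ned)}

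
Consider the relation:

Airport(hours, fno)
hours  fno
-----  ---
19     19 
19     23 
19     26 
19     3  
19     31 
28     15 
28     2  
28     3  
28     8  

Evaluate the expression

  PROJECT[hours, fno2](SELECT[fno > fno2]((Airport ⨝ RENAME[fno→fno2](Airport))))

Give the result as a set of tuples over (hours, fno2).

ρ[fno→fno2]: schema becomes (hours, fno2); tuples unchanged.
Natural join on hours: {(19, 19, 19), (19, 19, 23), (19, 19, 26), (19, 19, 3), (19, 19, 31), (19, 23, 19), (19, 23, 23), (19, 23, 26), (19, 23, 3), (19, 23, 31), (19, 26, 19), (19, 26, 23), (19, 26, 26), (19, 26, 3), (19, 26, 31), (19, 3, 19), (19, 3, 23), (19, 3, 26), (19, 3, 3), (19, 3, 31), (19, 31, 19), (19, 31, 23), (19, 31, 26), (19, 31, 3), (19, 31, 31), (28, 15, 15), (28, 15, 2), (28, 15, 3), (28, 15, 8), (28, 2, 15), (28, 2, 2), (28, 2, 3), (28, 2, 8), (28, 3, 15), (28, 3, 2), (28, 3, 3), (28, 3, 8), (28, 8, 15), (28, 8, 2), (28, 8, 3), (28, 8, 8)}
Selection fno > fno2: {(19, 19, 3), (19, 23, 19), (19, 23, 3), (19, 26, 19), (19, 26, 23), (19, 26, 3), (19, 31, 19), (19, 31, 23), (19, 31, 26), (19, 31, 3), (28, 15, 2), (28, 15, 3), (28, 15, 8), (28, 3, 2), (28, 8, 2), (28, 8, 3)}
π[hours, fno2]: project onto (hours, fno2) (9 duplicate(s) eliminated) → {(19, 19), (19, 23), (19, 26), (19, 3), (28, 2), (28, 3), (28, 8)}

{(19, 19), (19, 23), (19, 26), (19, 3), (28, 2), (28, 3), (28, 8)}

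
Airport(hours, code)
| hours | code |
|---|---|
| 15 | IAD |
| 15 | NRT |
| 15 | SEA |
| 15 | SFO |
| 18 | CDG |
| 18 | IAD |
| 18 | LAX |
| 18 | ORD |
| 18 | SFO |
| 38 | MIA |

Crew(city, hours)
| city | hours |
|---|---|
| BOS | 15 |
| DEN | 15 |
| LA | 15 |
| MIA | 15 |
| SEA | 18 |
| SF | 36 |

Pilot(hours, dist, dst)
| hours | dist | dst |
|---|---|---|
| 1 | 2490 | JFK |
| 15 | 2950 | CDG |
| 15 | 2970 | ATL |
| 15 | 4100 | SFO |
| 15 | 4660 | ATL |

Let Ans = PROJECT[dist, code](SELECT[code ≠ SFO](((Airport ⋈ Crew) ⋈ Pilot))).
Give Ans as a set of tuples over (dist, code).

{(2950, IAD), (2950, NRT), (2950, SEA), (2970, IAD), (2970, NRT), (2970, SEA), (4100, IAD), (4100, NRT), (4100, SEA), (4660, IAD), (4660, NRT), (4660, SEA)}

Airport ⋈ Crew (natural join on hours): {(15, IAD, BOS), (15, IAD, DEN), (15, IAD, LA), (15, IAD, MIA), (15, NRT, BOS), (15, NRT, DEN), (15, NRT, LA), (15, NRT, MIA), (15, SEA, BOS), (15, SEA, DEN), (15, SEA, LA), (15, SEA, MIA), (15, SFO, BOS), (15, SFO, DEN), (15, SFO, LA), (15, SFO, MIA), (18, CDG, SEA), (18, IAD, SEA), (18, LAX, SEA), (18, ORD, SEA), (18, SFO, SEA)}
(Airport ⋈ Crew) ⋈ Pilot (natural join on hours): {(15, IAD, BOS, 2950, CDG), (15, IAD, BOS, 2970, ATL), (15, IAD, BOS, 4100, SFO), (15, IAD, BOS, 4660, ATL), (15, IAD, DEN, 2950, CDG), (15, IAD, DEN, 2970, ATL), (15, IAD, DEN, 4100, SFO), (15, IAD, DEN, 4660, ATL), (15, IAD, LA, 2950, CDG), (15, IAD, LA, 2970, ATL), (15, IAD, LA, 4100, SFO), (15, IAD, LA, 4660, ATL), (15, IAD, MIA, 2950, CDG), (15, IAD, MIA, 2970, ATL), (15, IAD, MIA, 4100, SFO), (15, IAD, MIA, 4660, ATL), (15, NRT, BOS, 2950, CDG), (15, NRT, BOS, 2970, ATL), (15, NRT, BOS, 4100, SFO), (15, NRT, BOS, 4660, ATL), (15, NRT, DEN, 2950, CDG), (15, NRT, DEN, 2970, ATL), (15, NRT, DEN, 4100, SFO), (15, NRT, DEN, 4660, ATL), (15, NRT, LA, 2950, CDG), (15, NRT, LA, 2970, ATL), (15, NRT, LA, 4100, SFO), (15, NRT, LA, 4660, ATL), (15, NRT, MIA, 2950, CDG), (15, NRT, MIA, 2970, ATL), (15, NRT, MIA, 4100, SFO), (15, NRT, MIA, 4660, ATL), (15, SEA, BOS, 2950, CDG), (15, SEA, BOS, 2970, ATL), (15, SEA, BOS, 4100, SFO), (15, SEA, BOS, 4660, ATL), (15, SEA, DEN, 2950, CDG), (15, SEA, DEN, 2970, ATL), (15, SEA, DEN, 4100, SFO), (15, SEA, DEN, 4660, ATL), (15, SEA, LA, 2950, CDG), (15, SEA, LA, 2970, ATL), (15, SEA, LA, 4100, SFO), (15, SEA, LA, 4660, ATL), (15, SEA, MIA, 2950, CDG), (15, SEA, MIA, 2970, ATL), (15, SEA, MIA, 4100, SFO), (15, SEA, MIA, 4660, ATL), (15, SFO, BOS, 2950, CDG), (15, SFO, BOS, 2970, ATL), (15, SFO, BOS, 4100, SFO), (15, SFO, BOS, 4660, ATL), (15, SFO, DEN, 2950, CDG), (15, SFO, DEN, 2970, ATL), (15, SFO, DEN, 4100, SFO), (15, SFO, DEN, 4660, ATL), (15, SFO, LA, 2950, CDG), (15, SFO, LA, 2970, ATL), (15, SFO, LA, 4100, SFO), (15, SFO, LA, 4660, ATL), (15, SFO, MIA, 2950, CDG), (15, SFO, MIA, 2970, ATL), (15, SFO, MIA, 4100, SFO), (15, SFO, MIA, 4660, ATL)}
σ[code ≠ SFO]: keep tuples satisfying code ≠ SFO → {(15, IAD, BOS, 2950, CDG), (15, IAD, BOS, 2970, ATL), (15, IAD, BOS, 4100, SFO), (15, IAD, BOS, 4660, ATL), (15, IAD, DEN, 2950, CDG), (15, IAD, DEN, 2970, ATL), (15, IAD, DEN, 4100, SFO), (15, IAD, DEN, 4660, ATL), (15, IAD, LA, 2950, CDG), (15, IAD, LA, 2970, ATL), (15, IAD, LA, 4100, SFO), (15, IAD, LA, 4660, ATL), (15, IAD, MIA, 2950, CDG), (15, IAD, MIA, 2970, ATL), (15, IAD, MIA, 4100, SFO), (15, IAD, MIA, 4660, ATL), (15, NRT, BOS, 2950, CDG), (15, NRT, BOS, 2970, ATL), (15, NRT, BOS, 4100, SFO), (15, NRT, BOS, 4660, ATL), (15, NRT, DEN, 2950, CDG), (15, NRT, DEN, 2970, ATL), (15, NRT, DEN, 4100, SFO), (15, NRT, DEN, 4660, ATL), (15, NRT, LA, 2950, CDG), (15, NRT, LA, 2970, ATL), (15, NRT, LA, 4100, SFO), (15, NRT, LA, 4660, ATL), (15, NRT, MIA, 2950, CDG), (15, NRT, MIA, 2970, ATL), (15, NRT, MIA, 4100, SFO), (15, NRT, MIA, 4660, ATL), (15, SEA, BOS, 2950, CDG), (15, SEA, BOS, 2970, ATL), (15, SEA, BOS, 4100, SFO), (15, SEA, BOS, 4660, ATL), (15, SEA, DEN, 2950, CDG), (15, SEA, DEN, 2970, ATL), (15, SEA, DEN, 4100, SFO), (15, SEA, DEN, 4660, ATL), (15, SEA, LA, 2950, CDG), (15, SEA, LA, 2970, ATL), (15, SEA, LA, 4100, SFO), (15, SEA, LA, 4660, ATL), (15, SEA, MIA, 2950, CDG), (15, SEA, MIA, 2970, ATL), (15, SEA, MIA, 4100, SFO), (15, SEA, MIA, 4660, ATL)}
π[dist, code]: project onto (dist, code) (36 duplicate(s) eliminated) → {(2950, IAD), (2950, NRT), (2950, SEA), (2970, IAD), (2970, NRT), (2970, SEA), (4100, IAD), (4100, NRT), (4100, SEA), (4660, IAD), (4660, NRT), (4660, SEA)}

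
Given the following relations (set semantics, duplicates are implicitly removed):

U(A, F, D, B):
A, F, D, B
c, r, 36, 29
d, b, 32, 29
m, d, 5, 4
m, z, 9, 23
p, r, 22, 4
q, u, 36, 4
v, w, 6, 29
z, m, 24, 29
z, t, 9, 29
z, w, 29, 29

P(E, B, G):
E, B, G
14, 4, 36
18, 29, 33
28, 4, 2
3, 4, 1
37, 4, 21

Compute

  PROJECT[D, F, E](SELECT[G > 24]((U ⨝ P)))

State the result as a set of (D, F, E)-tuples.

{(22, r, 14), (24, m, 18), (29, w, 18), (32, b, 18), (36, r, 18), (36, u, 14), (5, d, 14), (6, w, 18), (9, t, 18)}

Joining U and P on B yields {(c, r, 36, 29, 18, 33), (d, b, 32, 29, 18, 33), (m, d, 5, 4, 14, 36), (m, d, 5, 4, 28, 2), (m, d, 5, 4, 3, 1), (m, d, 5, 4, 37, 21), (p, r, 22, 4, 14, 36), (p, r, 22, 4, 28, 2), (p, r, 22, 4, 3, 1), (p, r, 22, 4, 37, 21), (q, u, 36, 4, 14, 36), (q, u, 36, 4, 28, 2), (q, u, 36, 4, 3, 1), (q, u, 36, 4, 37, 21), (v, w, 6, 29, 18, 33), (z, m, 24, 29, 18, 33), (z, t, 9, 29, 18, 33), (z, w, 29, 29, 18, 33)}.
Filtering on G > 24 leaves {(c, r, 36, 29, 18, 33), (d, b, 32, 29, 18, 33), (m, d, 5, 4, 14, 36), (p, r, 22, 4, 14, 36), (q, u, 36, 4, 14, 36), (v, w, 6, 29, 18, 33), (z, m, 24, 29, 18, 33), (z, t, 9, 29, 18, 33), (z, w, 29, 29, 18, 33)}.
Projecting to D, F, E: {(22, r, 14), (24, m, 18), (29, w, 18), (32, b, 18), (36, r, 18), (36, u, 14), (5, d, 14), (6, w, 18), (9, t, 18)}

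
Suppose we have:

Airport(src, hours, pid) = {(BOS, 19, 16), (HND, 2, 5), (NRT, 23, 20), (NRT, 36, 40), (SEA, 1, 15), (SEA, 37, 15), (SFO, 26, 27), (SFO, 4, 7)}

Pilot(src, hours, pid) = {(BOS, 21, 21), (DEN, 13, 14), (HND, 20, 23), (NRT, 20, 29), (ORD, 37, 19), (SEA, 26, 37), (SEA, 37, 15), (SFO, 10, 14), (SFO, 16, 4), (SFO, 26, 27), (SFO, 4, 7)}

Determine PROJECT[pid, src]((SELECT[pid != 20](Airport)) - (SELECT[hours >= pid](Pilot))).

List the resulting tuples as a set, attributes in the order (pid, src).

Selection pid != 20: {(BOS, 19, 16), (HND, 2, 5), (NRT, 36, 40), (SEA, 1, 15), (SEA, 37, 15), (SFO, 26, 27), (SFO, 4, 7)}
Selection hours >= pid: {(BOS, 21, 21), (ORD, 37, 19), (SEA, 37, 15), (SFO, 16, 4)}
Set difference of the two operands is {(BOS, 19, 16), (HND, 2, 5), (NRT, 36, 40), (SEA, 1, 15), (SFO, 26, 27), (SFO, 4, 7)}.
Keep only column(s) pid, src: {(15, SEA), (16, BOS), (27, SFO), (40, NRT), (5, HND), (7, SFO)}

{(15, SEA), (16, BOS), (27, SFO), (40, NRT), (5, HND), (7, SFO)}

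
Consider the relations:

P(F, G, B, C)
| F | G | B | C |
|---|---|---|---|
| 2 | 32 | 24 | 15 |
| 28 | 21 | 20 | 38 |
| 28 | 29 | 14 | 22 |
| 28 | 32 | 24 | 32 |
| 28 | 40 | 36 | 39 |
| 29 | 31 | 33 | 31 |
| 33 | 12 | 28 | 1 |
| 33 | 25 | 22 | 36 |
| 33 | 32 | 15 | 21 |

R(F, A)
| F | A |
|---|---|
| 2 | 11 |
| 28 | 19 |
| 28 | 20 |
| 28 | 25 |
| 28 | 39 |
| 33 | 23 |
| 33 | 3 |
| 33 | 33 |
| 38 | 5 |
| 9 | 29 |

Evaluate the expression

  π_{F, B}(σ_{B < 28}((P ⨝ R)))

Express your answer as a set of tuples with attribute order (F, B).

Joining P and R on F yields {(2, 32, 24, 15, 11), (28, 21, 20, 38, 19), (28, 21, 20, 38, 20), (28, 21, 20, 38, 25), (28, 21, 20, 38, 39), (28, 29, 14, 22, 19), (28, 29, 14, 22, 20), (28, 29, 14, 22, 25), (28, 29, 14, 22, 39), (28, 32, 24, 32, 19), (28, 32, 24, 32, 20), (28, 32, 24, 32, 25), (28, 32, 24, 32, 39), (28, 40, 36, 39, 19), (28, 40, 36, 39, 20), (28, 40, 36, 39, 25), (28, 40, 36, 39, 39), (33, 12, 28, 1, 23), (33, 12, 28, 1, 3), (33, 12, 28, 1, 33), (33, 25, 22, 36, 23), (33, 25, 22, 36, 3), (33, 25, 22, 36, 33), (33, 32, 15, 21, 23), (33, 32, 15, 21, 3), (33, 32, 15, 21, 33)}.
Apply σ_{B < 28}; surviving tuples: {(2, 32, 24, 15, 11), (28, 21, 20, 38, 19), (28, 21, 20, 38, 20), (28, 21, 20, 38, 25), (28, 21, 20, 38, 39), (28, 29, 14, 22, 19), (28, 29, 14, 22, 20), (28, 29, 14, 22, 25), (28, 29, 14, 22, 39), (28, 32, 24, 32, 19), (28, 32, 24, 32, 20), (28, 32, 24, 32, 25), (28, 32, 24, 32, 39), (33, 25, 22, 36, 23), (33, 25, 22, 36, 3), (33, 25, 22, 36, 33), (33, 32, 15, 21, 23), (33, 32, 15, 21, 3), (33, 32, 15, 21, 33)}
Projecting to F, B (13 duplicate(s) eliminated): {(2, 24), (28, 14), (28, 20), (28, 24), (33, 15), (33, 22)}

{(2, 24), (28, 14), (28, 20), (28, 24), (33, 15), (33, 22)}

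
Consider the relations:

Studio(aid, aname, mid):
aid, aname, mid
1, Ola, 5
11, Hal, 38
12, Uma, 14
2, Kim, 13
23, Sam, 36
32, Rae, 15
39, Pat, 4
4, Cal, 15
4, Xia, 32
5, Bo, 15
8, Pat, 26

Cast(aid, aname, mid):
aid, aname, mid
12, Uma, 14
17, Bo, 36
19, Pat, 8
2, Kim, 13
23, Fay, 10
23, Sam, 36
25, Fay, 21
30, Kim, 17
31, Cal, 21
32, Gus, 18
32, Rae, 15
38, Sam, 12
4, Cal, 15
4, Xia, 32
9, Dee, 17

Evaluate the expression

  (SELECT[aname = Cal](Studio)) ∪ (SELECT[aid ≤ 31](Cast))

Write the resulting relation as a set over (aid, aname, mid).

{(12, Uma, 14), (17, Bo, 36), (19, Pat, 8), (2, Kim, 13), (23, Fay, 10), (23, Sam, 36), (25, Fay, 21), (30, Kim, 17), (31, Cal, 21), (4, Cal, 15), (4, Xia, 32), (9, Dee, 17)}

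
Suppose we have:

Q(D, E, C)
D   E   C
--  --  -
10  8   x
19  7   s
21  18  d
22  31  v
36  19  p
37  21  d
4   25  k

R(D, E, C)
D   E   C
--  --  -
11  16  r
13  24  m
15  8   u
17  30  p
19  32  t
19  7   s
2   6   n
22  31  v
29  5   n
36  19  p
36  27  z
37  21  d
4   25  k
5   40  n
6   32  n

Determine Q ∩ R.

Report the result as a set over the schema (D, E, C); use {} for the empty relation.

{(19, 7, s), (22, 31, v), (36, 19, p), (37, 21, d), (4, 25, k)}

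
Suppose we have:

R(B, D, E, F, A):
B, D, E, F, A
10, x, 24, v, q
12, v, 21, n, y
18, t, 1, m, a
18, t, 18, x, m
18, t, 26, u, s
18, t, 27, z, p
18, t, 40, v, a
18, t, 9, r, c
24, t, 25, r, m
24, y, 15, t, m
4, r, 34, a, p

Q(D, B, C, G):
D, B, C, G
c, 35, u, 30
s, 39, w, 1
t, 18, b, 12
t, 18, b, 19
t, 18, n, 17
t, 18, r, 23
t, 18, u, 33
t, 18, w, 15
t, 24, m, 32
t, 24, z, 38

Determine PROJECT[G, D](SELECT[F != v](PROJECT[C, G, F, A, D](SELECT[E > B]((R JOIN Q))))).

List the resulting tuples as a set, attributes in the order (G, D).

{(12, t), (15, t), (17, t), (19, t), (23, t), (32, t), (33, t), (38, t)}

R ⋈ Q (natural join on B, D): {(18, t, 1, m, a, b, 12), (18, t, 1, m, a, b, 19), (18, t, 1, m, a, n, 17), (18, t, 1, m, a, r, 23), (18, t, 1, m, a, u, 33), (18, t, 1, m, a, w, 15), (18, t, 18, x, m, b, 12), (18, t, 18, x, m, b, 19), (18, t, 18, x, m, n, 17), (18, t, 18, x, m, r, 23), (18, t, 18, x, m, u, 33), (18, t, 18, x, m, w, 15), (18, t, 26, u, s, b, 12), (18, t, 26, u, s, b, 19), (18, t, 26, u, s, n, 17), (18, t, 26, u, s, r, 23), (18, t, 26, u, s, u, 33), (18, t, 26, u, s, w, 15), (18, t, 27, z, p, b, 12), (18, t, 27, z, p, b, 19), (18, t, 27, z, p, n, 17), (18, t, 27, z, p, r, 23), (18, t, 27, z, p, u, 33), (18, t, 27, z, p, w, 15), (18, t, 40, v, a, b, 12), (18, t, 40, v, a, b, 19), (18, t, 40, v, a, n, 17), (18, t, 40, v, a, r, 23), (18, t, 40, v, a, u, 33), (18, t, 40, v, a, w, 15), (18, t, 9, r, c, b, 12), (18, t, 9, r, c, b, 19), (18, t, 9, r, c, n, 17), (18, t, 9, r, c, r, 23), (18, t, 9, r, c, u, 33), (18, t, 9, r, c, w, 15), (24, t, 25, r, m, m, 32), (24, t, 25, r, m, z, 38)}
Selection E > B: {(18, t, 26, u, s, b, 12), (18, t, 26, u, s, b, 19), (18, t, 26, u, s, n, 17), (18, t, 26, u, s, r, 23), (18, t, 26, u, s, u, 33), (18, t, 26, u, s, w, 15), (18, t, 27, z, p, b, 12), (18, t, 27, z, p, b, 19), (18, t, 27, z, p, n, 17), (18, t, 27, z, p, r, 23), (18, t, 27, z, p, u, 33), (18, t, 27, z, p, w, 15), (18, t, 40, v, a, b, 12), (18, t, 40, v, a, b, 19), (18, t, 40, v, a, n, 17), (18, t, 40, v, a, r, 23), (18, t, 40, v, a, u, 33), (18, t, 40, v, a, w, 15), (24, t, 25, r, m, m, 32), (24, t, 25, r, m, z, 38)}
Keep only column(s) C, G, F, A, D: {(b, 12, u, s, t), (b, 12, v, a, t), (b, 12, z, p, t), (b, 19, u, s, t), (b, 19, v, a, t), (b, 19, z, p, t), (m, 32, r, m, t), (n, 17, u, s, t), (n, 17, v, a, t), (n, 17, z, p, t), (r, 23, u, s, t), (r, 23, v, a, t), (r, 23, z, p, t), (u, 33, u, s, t), (u, 33, v, a, t), (u, 33, z, p, t), (w, 15, u, s, t), (w, 15, v, a, t), (w, 15, z, p, t), (z, 38, r, m, t)}
Selection F != v: {(b, 12, u, s, t), (b, 12, z, p, t), (b, 19, u, s, t), (b, 19, z, p, t), (m, 32, r, m, t), (n, 17, u, s, t), (n, 17, z, p, t), (r, 23, u, s, t), (r, 23, z, p, t), (u, 33, u, s, t), (u, 33, z, p, t), (w, 15, u, s, t), (w, 15, z, p, t), (z, 38, r, m, t)}
Keep only column(s) G, D (6 duplicate(s) eliminated): {(12, t), (15, t), (17, t), (19, t), (23, t), (32, t), (33, t), (38, t)}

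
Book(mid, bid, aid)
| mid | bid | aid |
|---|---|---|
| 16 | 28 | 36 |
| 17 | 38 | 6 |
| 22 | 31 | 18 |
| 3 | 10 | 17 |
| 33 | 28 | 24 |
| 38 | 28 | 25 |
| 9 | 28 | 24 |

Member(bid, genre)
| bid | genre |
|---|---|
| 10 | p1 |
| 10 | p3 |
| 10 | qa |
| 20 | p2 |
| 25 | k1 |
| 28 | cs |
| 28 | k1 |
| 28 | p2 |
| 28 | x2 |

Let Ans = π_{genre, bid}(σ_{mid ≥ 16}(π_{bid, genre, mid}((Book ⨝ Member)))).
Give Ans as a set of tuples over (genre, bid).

Joining Book and Member on bid yields {(16, 28, 36, cs), (16, 28, 36, k1), (16, 28, 36, p2), (16, 28, 36, x2), (3, 10, 17, p1), (3, 10, 17, p3), (3, 10, 17, qa), (33, 28, 24, cs), (33, 28, 24, k1), (33, 28, 24, p2), (33, 28, 24, x2), (38, 28, 25, cs), (38, 28, 25, k1), (38, 28, 25, p2), (38, 28, 25, x2), (9, 28, 24, cs), (9, 28, 24, k1), (9, 28, 24, p2), (9, 28, 24, x2)}.
Keep only column(s) bid, genre, mid: {(10, p1, 3), (10, p3, 3), (10, qa, 3), (28, cs, 16), (28, cs, 33), (28, cs, 38), (28, cs, 9), (28, k1, 16), (28, k1, 33), (28, k1, 38), (28, k1, 9), (28, p2, 16), (28, p2, 33), (28, p2, 38), (28, p2, 9), (28, x2, 16), (28, x2, 33), (28, x2, 38), (28, x2, 9)}
Apply σ_{mid ≥ 16}; surviving tuples: {(28, cs, 16), (28, cs, 33), (28, cs, 38), (28, k1, 16), (28, k1, 33), (28, k1, 38), (28, p2, 16), (28, p2, 33), (28, p2, 38), (28, x2, 16), (28, x2, 33), (28, x2, 38)}
Keep only column(s) genre, bid (8 duplicate(s) eliminated): {(cs, 28), (k1, 28), (p2, 28), (x2, 28)}

{(cs, 28), (k1, 28), (p2, 28), (x2, 28)}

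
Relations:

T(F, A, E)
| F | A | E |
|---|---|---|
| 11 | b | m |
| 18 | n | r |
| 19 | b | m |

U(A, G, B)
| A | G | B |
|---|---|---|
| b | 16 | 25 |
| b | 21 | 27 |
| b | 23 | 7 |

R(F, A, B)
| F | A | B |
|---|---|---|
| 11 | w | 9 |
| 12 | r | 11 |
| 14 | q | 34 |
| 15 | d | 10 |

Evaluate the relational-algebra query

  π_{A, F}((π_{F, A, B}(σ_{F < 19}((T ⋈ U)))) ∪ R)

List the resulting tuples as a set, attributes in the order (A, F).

{(b, 11), (d, 15), (q, 14), (r, 12), (w, 11)}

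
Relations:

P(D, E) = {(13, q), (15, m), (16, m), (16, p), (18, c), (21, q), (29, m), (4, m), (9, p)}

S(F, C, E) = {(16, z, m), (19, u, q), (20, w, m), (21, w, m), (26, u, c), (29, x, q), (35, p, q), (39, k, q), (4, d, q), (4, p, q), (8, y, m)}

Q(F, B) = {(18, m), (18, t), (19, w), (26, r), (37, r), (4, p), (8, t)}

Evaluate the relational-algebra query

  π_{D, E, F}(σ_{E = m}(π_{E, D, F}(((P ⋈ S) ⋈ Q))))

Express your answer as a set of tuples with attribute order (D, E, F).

{(15, m, 8), (16, m, 8), (29, m, 8), (4, m, 8)}

Natural join on E: {(13, q, 19, u), (13, q, 29, x), (13, q, 35, p), (13, q, 39, k), (13, q, 4, d), (13, q, 4, p), (15, m, 16, z), (15, m, 20, w), (15, m, 21, w), (15, m, 8, y), (16, m, 16, z), (16, m, 20, w), (16, m, 21, w), (16, m, 8, y), (18, c, 26, u), (21, q, 19, u), (21, q, 29, x), (21, q, 35, p), (21, q, 39, k), (21, q, 4, d), (21, q, 4, p), (29, m, 16, z), (29, m, 20, w), (29, m, 21, w), (29, m, 8, y), (4, m, 16, z), (4, m, 20, w), (4, m, 21, w), (4, m, 8, y)}
Natural join on F: {(13, q, 19, u, w), (13, q, 4, d, p), (13, q, 4, p, p), (15, m, 8, y, t), (16, m, 8, y, t), (18, c, 26, u, r), (21, q, 19, u, w), (21, q, 4, d, p), (21, q, 4, p, p), (29, m, 8, y, t), (4, m, 8, y, t)}
Projecting to E, D, F (2 duplicate(s) eliminated): {(c, 18, 26), (m, 15, 8), (m, 16, 8), (m, 29, 8), (m, 4, 8), (q, 13, 19), (q, 13, 4), (q, 21, 19), (q, 21, 4)}
Filtering on E = m leaves {(m, 15, 8), (m, 16, 8), (m, 29, 8), (m, 4, 8)}.
Projecting to D, E, F: {(15, m, 8), (16, m, 8), (29, m, 8), (4, m, 8)}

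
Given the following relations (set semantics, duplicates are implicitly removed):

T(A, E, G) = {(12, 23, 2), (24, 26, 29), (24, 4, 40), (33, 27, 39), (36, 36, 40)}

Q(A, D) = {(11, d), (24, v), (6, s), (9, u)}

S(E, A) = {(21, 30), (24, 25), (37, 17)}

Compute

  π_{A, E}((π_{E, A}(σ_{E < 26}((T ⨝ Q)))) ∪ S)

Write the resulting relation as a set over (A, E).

T ⋈ Q (natural join on A): {(24, 26, 29, v), (24, 4, 40, v)}
Apply σ_{E < 26}; surviving tuples: {(24, 4, 40, v)}
π[E, A]: project onto (E, A) → {(4, 24)}
Set union of the two operands is {(21, 30), (24, 25), (37, 17), (4, 24)}.
π[A, E]: project onto (A, E) → {(17, 37), (24, 4), (25, 24), (30, 21)}

{(17, 37), (24, 4), (25, 24), (30, 21)}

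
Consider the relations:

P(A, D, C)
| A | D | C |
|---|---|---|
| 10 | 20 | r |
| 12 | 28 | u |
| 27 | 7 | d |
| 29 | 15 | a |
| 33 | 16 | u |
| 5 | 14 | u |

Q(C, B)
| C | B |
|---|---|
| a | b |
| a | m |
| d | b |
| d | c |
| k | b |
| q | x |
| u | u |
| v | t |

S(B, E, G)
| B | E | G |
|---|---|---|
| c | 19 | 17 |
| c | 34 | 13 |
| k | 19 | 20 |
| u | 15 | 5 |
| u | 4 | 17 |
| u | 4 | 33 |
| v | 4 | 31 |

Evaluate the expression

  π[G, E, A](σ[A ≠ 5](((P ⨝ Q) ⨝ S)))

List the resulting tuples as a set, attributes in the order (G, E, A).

{(13, 34, 27), (17, 19, 27), (17, 4, 12), (17, 4, 33), (33, 4, 12), (33, 4, 33), (5, 15, 12), (5, 15, 33)}

Joining P and Q on C yields {(12, 28, u, u), (27, 7, d, b), (27, 7, d, c), (29, 15, a, b), (29, 15, a, m), (33, 16, u, u), (5, 14, u, u)}.
Joining (P ⨝ Q) and S on B yields {(12, 28, u, u, 15, 5), (12, 28, u, u, 4, 17), (12, 28, u, u, 4, 33), (27, 7, d, c, 19, 17), (27, 7, d, c, 34, 13), (33, 16, u, u, 15, 5), (33, 16, u, u, 4, 17), (33, 16, u, u, 4, 33), (5, 14, u, u, 15, 5), (5, 14, u, u, 4, 17), (5, 14, u, u, 4, 33)}.
Filtering on A ≠ 5 leaves {(12, 28, u, u, 15, 5), (12, 28, u, u, 4, 17), (12, 28, u, u, 4, 33), (27, 7, d, c, 19, 17), (27, 7, d, c, 34, 13), (33, 16, u, u, 15, 5), (33, 16, u, u, 4, 17), (33, 16, u, u, 4, 33)}.
Projecting to G, E, A: {(13, 34, 27), (17, 19, 27), (17, 4, 12), (17, 4, 33), (33, 4, 12), (33, 4, 33), (5, 15, 12), (5, 15, 33)}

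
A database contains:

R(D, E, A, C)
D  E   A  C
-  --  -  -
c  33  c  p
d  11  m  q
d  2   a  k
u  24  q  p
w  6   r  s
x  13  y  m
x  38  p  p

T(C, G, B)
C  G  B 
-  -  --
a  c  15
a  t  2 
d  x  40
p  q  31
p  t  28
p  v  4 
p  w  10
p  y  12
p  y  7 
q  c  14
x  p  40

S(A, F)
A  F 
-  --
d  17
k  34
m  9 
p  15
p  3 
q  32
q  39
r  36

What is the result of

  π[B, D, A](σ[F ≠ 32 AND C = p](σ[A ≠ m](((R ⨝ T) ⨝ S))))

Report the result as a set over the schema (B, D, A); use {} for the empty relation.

R ⋈ T (natural join on C): {(c, 33, c, p, q, 31), (c, 33, c, p, t, 28), (c, 33, c, p, v, 4), (c, 33, c, p, w, 10), (c, 33, c, p, y, 12), (c, 33, c, p, y, 7), (d, 11, m, q, c, 14), (u, 24, q, p, q, 31), (u, 24, q, p, t, 28), (u, 24, q, p, v, 4), (u, 24, q, p, w, 10), (u, 24, q, p, y, 12), (u, 24, q, p, y, 7), (x, 38, p, p, q, 31), (x, 38, p, p, t, 28), (x, 38, p, p, v, 4), (x, 38, p, p, w, 10), (x, 38, p, p, y, 12), (x, 38, p, p, y, 7)}
(R ⨝ T) ⋈ S (natural join on A): {(d, 11, m, q, c, 14, 9), (u, 24, q, p, q, 31, 32), (u, 24, q, p, q, 31, 39), (u, 24, q, p, t, 28, 32), (u, 24, q, p, t, 28, 39), (u, 24, q, p, v, 4, 32), (u, 24, q, p, v, 4, 39), (u, 24, q, p, w, 10, 32), (u, 24, q, p, w, 10, 39), (u, 24, q, p, y, 12, 32), (u, 24, q, p, y, 12, 39), (u, 24, q, p, y, 7, 32), (u, 24, q, p, y, 7, 39), (x, 38, p, p, q, 31, 15), (x, 38, p, p, q, 31, 3), (x, 38, p, p, t, 28, 15), (x, 38, p, p, t, 28, 3), (x, 38, p, p, v, 4, 15), (x, 38, p, p, v, 4, 3), (x, 38, p, p, w, 10, 15), (x, 38, p, p, w, 10, 3), (x, 38, p, p, y, 12, 15), (x, 38, p, p, y, 12, 3), (x, 38, p, p, y, 7, 15), (x, 38, p, p, y, 7, 3)}
Selection A ≠ m: {(u, 24, q, p, q, 31, 32), (u, 24, q, p, q, 31, 39), (u, 24, q, p, t, 28, 32), (u, 24, q, p, t, 28, 39), (u, 24, q, p, v, 4, 32), (u, 24, q, p, v, 4, 39), (u, 24, q, p, w, 10, 32), (u, 24, q, p, w, 10, 39), (u, 24, q, p, y, 12, 32), (u, 24, q, p, y, 12, 39), (u, 24, q, p, y, 7, 32), (u, 24, q, p, y, 7, 39), (x, 38, p, p, q, 31, 15), (x, 38, p, p, q, 31, 3), (x, 38, p, p, t, 28, 15), (x, 38, p, p, t, 28, 3), (x, 38, p, p, v, 4, 15), (x, 38, p, p, v, 4, 3), (x, 38, p, p, w, 10, 15), (x, 38, p, p, w, 10, 3), (x, 38, p, p, y, 12, 15), (x, 38, p, p, y, 12, 3), (x, 38, p, p, y, 7, 15), (x, 38, p, p, y, 7, 3)}
Selection F ≠ 32 AND C = p: {(u, 24, q, p, q, 31, 39), (u, 24, q, p, t, 28, 39), (u, 24, q, p, v, 4, 39), (u, 24, q, p, w, 10, 39), (u, 24, q, p, y, 12, 39), (u, 24, q, p, y, 7, 39), (x, 38, p, p, q, 31, 15), (x, 38, p, p, q, 31, 3), (x, 38, p, p, t, 28, 15), (x, 38, p, p, t, 28, 3), (x, 38, p, p, v, 4, 15), (x, 38, p, p, v, 4, 3), (x, 38, p, p, w, 10, 15), (x, 38, p, p, w, 10, 3), (x, 38, p, p, y, 12, 15), (x, 38, p, p, y, 12, 3), (x, 38, p, p, y, 7, 15), (x, 38, p, p, y, 7, 3)}
Projecting to B, D, A (6 duplicate(s) eliminated): {(10, u, q), (10, x, p), (12, u, q), (12, x, p), (28, u, q), (28, x, p), (31, u, q), (31, x, p), (4, u, q), (4, x, p), (7, u, q), (7, x, p)}

{(10, u, q), (10, x, p), (12, u, q), (12, x, p), (28, u, q), (28, x, p), (31, u, q), (31, x, p), (4, u, q), (4, x, p), (7, u, q), (7, x, p)}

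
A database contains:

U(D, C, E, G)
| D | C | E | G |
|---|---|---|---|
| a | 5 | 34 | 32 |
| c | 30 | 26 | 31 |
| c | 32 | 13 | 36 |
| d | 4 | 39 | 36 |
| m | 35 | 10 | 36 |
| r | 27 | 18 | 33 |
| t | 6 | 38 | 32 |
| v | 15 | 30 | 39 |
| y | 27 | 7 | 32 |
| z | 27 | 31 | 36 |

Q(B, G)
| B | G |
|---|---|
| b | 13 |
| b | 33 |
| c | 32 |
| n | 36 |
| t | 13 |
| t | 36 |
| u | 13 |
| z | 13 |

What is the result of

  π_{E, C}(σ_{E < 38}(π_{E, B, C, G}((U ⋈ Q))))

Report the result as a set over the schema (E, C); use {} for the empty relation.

U ⋈ Q (natural join on G): {(a, 5, 34, 32, c), (c, 32, 13, 36, n), (c, 32, 13, 36, t), (d, 4, 39, 36, n), (d, 4, 39, 36, t), (m, 35, 10, 36, n), (m, 35, 10, 36, t), (r, 27, 18, 33, b), (t, 6, 38, 32, c), (y, 27, 7, 32, c), (z, 27, 31, 36, n), (z, 27, 31, 36, t)}
Projecting to E, B, C, G: {(10, n, 35, 36), (10, t, 35, 36), (13, n, 32, 36), (13, t, 32, 36), (18, b, 27, 33), (31, n, 27, 36), (31, t, 27, 36), (34, c, 5, 32), (38, c, 6, 32), (39, n, 4, 36), (39, t, 4, 36), (7, c, 27, 32)}
Selection E < 38: {(10, n, 35, 36), (10, t, 35, 36), (13, n, 32, 36), (13, t, 32, 36), (18, b, 27, 33), (31, n, 27, 36), (31, t, 27, 36), (34, c, 5, 32), (7, c, 27, 32)}
Projecting to E, C (3 duplicate(s) eliminated): {(10, 35), (13, 32), (18, 27), (31, 27), (34, 5), (7, 27)}

{(10, 35), (13, 32), (18, 27), (31, 27), (34, 5), (7, 27)}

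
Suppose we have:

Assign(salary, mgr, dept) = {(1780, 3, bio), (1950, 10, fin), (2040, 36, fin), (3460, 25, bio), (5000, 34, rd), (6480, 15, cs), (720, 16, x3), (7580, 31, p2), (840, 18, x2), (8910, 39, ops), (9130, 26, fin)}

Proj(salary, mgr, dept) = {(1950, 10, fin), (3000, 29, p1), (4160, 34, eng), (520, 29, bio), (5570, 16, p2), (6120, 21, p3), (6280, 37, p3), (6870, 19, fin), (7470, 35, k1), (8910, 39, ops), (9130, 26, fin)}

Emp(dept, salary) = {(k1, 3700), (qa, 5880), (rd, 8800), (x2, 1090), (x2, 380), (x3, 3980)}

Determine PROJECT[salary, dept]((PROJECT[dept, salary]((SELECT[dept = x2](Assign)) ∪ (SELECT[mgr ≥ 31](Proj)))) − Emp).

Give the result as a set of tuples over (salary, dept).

{(4160, eng), (6280, p3), (7470, k1), (840, x2), (8910, ops)}

Apply σ_{dept = x2}; surviving tuples: {(840, 18, x2)}
Apply σ_{mgr ≥ 31}; surviving tuples: {(4160, 34, eng), (6280, 37, p3), (7470, 35, k1), (8910, 39, ops)}
Set union of the two operands is {(4160, 34, eng), (6280, 37, p3), (7470, 35, k1), (840, 18, x2), (8910, 39, ops)}.
π[dept, salary]: project onto (dept, salary) → {(eng, 4160), (k1, 7470), (ops, 8910), (p3, 6280), (x2, 840)}
Set difference of the two operands is {(eng, 4160), (k1, 7470), (ops, 8910), (p3, 6280), (x2, 840)}.
π[salary, dept]: project onto (salary, dept) → {(4160, eng), (6280, p3), (7470, k1), (840, x2), (8910, ops)}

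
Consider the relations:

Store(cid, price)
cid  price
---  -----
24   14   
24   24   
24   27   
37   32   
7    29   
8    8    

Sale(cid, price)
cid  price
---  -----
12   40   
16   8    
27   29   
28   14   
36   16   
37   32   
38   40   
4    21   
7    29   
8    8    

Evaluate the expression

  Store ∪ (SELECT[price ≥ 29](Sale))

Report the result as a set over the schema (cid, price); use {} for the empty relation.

{(12, 40), (24, 14), (24, 24), (24, 27), (27, 29), (37, 32), (38, 40), (7, 29), (8, 8)}

Selection price ≥ 29: {(12, 40), (27, 29), (37, 32), (38, 40), (7, 29)}
Taking the union: {(12, 40), (24, 14), (24, 24), (24, 27), (27, 29), (37, 32), (38, 40), (7, 29), (8, 8)}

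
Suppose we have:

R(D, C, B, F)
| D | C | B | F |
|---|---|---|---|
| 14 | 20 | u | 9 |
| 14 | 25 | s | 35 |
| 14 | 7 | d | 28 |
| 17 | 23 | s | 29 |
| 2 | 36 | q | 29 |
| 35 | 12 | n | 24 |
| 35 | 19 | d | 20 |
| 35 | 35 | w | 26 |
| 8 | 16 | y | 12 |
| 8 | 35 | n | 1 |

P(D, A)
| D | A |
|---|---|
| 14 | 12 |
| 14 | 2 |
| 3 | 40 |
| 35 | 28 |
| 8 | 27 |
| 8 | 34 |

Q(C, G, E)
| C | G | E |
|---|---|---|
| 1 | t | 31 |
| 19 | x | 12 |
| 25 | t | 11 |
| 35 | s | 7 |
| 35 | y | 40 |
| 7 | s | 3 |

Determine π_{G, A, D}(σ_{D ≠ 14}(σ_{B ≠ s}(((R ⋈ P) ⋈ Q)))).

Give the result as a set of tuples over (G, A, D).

{(s, 27, 8), (s, 28, 35), (s, 34, 8), (x, 28, 35), (y, 27, 8), (y, 28, 35), (y, 34, 8)}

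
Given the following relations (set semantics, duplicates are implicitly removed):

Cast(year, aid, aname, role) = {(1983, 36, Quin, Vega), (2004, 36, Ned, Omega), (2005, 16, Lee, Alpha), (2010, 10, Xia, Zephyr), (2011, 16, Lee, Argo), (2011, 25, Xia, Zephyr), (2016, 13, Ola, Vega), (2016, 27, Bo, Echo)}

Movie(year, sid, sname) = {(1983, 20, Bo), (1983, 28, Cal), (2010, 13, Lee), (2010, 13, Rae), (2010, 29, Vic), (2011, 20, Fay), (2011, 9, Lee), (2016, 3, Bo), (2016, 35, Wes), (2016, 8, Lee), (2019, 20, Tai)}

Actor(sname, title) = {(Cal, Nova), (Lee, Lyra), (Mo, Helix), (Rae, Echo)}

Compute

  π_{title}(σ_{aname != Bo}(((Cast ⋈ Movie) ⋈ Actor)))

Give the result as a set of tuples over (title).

{Echo, Lyra, Nova}

Cast ⋈ Movie (natural join on year): {(1983, 36, Quin, Vega, 20, Bo), (1983, 36, Quin, Vega, 28, Cal), (2010, 10, Xia, Zephyr, 13, Lee), (2010, 10, Xia, Zephyr, 13, Rae), (2010, 10, Xia, Zephyr, 29, Vic), (2011, 16, Lee, Argo, 20, Fay), (2011, 16, Lee, Argo, 9, Lee), (2011, 25, Xia, Zephyr, 20, Fay), (2011, 25, Xia, Zephyr, 9, Lee), (2016, 13, Ola, Vega, 3, Bo), (2016, 13, Ola, Vega, 35, Wes), (2016, 13, Ola, Vega, 8, Lee), (2016, 27, Bo, Echo, 3, Bo), (2016, 27, Bo, Echo, 35, Wes), (2016, 27, Bo, Echo, 8, Lee)}
(Cast ⋈ Movie) ⋈ Actor (natural join on sname): {(1983, 36, Quin, Vega, 28, Cal, Nova), (2010, 10, Xia, Zephyr, 13, Lee, Lyra), (2010, 10, Xia, Zephyr, 13, Rae, Echo), (2011, 16, Lee, Argo, 9, Lee, Lyra), (2011, 25, Xia, Zephyr, 9, Lee, Lyra), (2016, 13, Ola, Vega, 8, Lee, Lyra), (2016, 27, Bo, Echo, 8, Lee, Lyra)}
Filtering on aname != Bo leaves {(1983, 36, Quin, Vega, 28, Cal, Nova), (2010, 10, Xia, Zephyr, 13, Lee, Lyra), (2010, 10, Xia, Zephyr, 13, Rae, Echo), (2011, 16, Lee, Argo, 9, Lee, Lyra), (2011, 25, Xia, Zephyr, 9, Lee, Lyra), (2016, 13, Ola, Vega, 8, Lee, Lyra)}.
Projecting to title (3 duplicate(s) eliminated): {Echo, Lyra, Nova}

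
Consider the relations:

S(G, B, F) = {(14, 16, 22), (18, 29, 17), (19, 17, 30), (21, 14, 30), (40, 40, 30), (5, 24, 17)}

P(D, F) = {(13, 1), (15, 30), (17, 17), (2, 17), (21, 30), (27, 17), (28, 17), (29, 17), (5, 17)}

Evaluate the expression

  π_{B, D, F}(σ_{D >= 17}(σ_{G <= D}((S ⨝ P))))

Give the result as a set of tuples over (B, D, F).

{(14, 21, 30), (17, 21, 30), (24, 17, 17), (24, 27, 17), (24, 28, 17), (24, 29, 17), (29, 27, 17), (29, 28, 17), (29, 29, 17)}

Joining S and P on F yields {(18, 29, 17, 17), (18, 29, 17, 2), (18, 29, 17, 27), (18, 29, 17, 28), (18, 29, 17, 29), (18, 29, 17, 5), (19, 17, 30, 15), (19, 17, 30, 21), (21, 14, 30, 15), (21, 14, 30, 21), (40, 40, 30, 15), (40, 40, 30, 21), (5, 24, 17, 17), (5, 24, 17, 2), (5, 24, 17, 27), (5, 24, 17, 28), (5, 24, 17, 29), (5, 24, 17, 5)}.
Filtering on G <= D leaves {(18, 29, 17, 27), (18, 29, 17, 28), (18, 29, 17, 29), (19, 17, 30, 21), (21, 14, 30, 21), (5, 24, 17, 17), (5, 24, 17, 27), (5, 24, 17, 28), (5, 24, 17, 29), (5, 24, 17, 5)}.
Filtering on D >= 17 leaves {(18, 29, 17, 27), (18, 29, 17, 28), (18, 29, 17, 29), (19, 17, 30, 21), (21, 14, 30, 21), (5, 24, 17, 17), (5, 24, 17, 27), (5, 24, 17, 28), (5, 24, 17, 29)}.
Projecting to B, D, F: {(14, 21, 30), (17, 21, 30), (24, 17, 17), (24, 27, 17), (24, 28, 17), (24, 29, 17), (29, 27, 17), (29, 28, 17), (29, 29, 17)}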